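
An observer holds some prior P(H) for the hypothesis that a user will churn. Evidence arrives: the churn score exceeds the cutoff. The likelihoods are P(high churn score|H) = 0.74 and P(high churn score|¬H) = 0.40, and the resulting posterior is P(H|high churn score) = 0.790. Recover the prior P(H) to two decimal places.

In odds form, posterior odds = prior odds × likelihood ratio, so prior odds = posterior odds ÷ LR.
Posterior odds = 0.790/(1−0.790) = 3.7619. LR = 0.74/0.40 = 1.8500.
Prior odds = 3.7619/1.8500 = 2.0335, so P(H) = 2.0335/(1+2.0335) ≈ 0.67.

P(H) = 0.67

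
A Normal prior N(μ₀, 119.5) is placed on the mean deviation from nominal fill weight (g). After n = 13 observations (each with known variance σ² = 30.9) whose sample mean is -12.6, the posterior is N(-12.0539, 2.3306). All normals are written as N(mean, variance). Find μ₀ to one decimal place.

μ₀ = 15.4

With known observation variance, the Normal–Normal posterior has precision τ_n = τ₀ + n/σ² and mean μ_n = (τ₀μ₀ + (n/σ²)x̄)/τ_n.
Here τ₀ = 1/119.5 = 0.008368 and τ_data = 13/30.9 = 0.420712, so τ_n = 0.429080.
Rearranging for μ₀: μ₀ = (μ_n·τ_n − τ_data·x̄)/τ₀ = (-12.0539·0.429080 − 0.420712·-12.6) / 0.008368 = 0.128884/0.008368 ≈ 15.4.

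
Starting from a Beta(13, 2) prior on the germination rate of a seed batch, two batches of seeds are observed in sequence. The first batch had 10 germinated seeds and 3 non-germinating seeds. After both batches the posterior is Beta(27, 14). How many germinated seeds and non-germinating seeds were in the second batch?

4 germinated seeds and 9 non-germinating seeds

Because Beta–binomial updating is additive in the counts, the combined data contributed (α_post−α_prior, β_post−β_prior) successes and failures.
Total across both batches: 27−13=14 germinated seeds, 14−2=12 non-germinating seeds.
Subtract the first batch: 14−10=4 germinated seeds and 12−3=9 non-germinating seeds.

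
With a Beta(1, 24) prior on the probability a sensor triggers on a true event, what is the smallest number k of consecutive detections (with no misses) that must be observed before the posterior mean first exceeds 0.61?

After k detections and 0 misses the posterior is Beta(1+k, 24), with mean (1+k)/(1+24+k).
Set (1+k)/(25+k) > 0.61 and solve: k > (0.61·25 − 1)/(1 − 0.61) = 36.538.
The smallest integer exceeding 36.538 is 37, and checking k=37: (38)/(62) = 0.6129 > 0.61.

k = 37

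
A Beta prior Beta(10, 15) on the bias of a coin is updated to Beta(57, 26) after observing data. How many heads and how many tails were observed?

Beta is conjugate to the binomial likelihood: posterior = Beta(α+s, β+f).
So s = 57 − 10 = 47 and f = 26 − 15 = 11.

47 heads and 11 tails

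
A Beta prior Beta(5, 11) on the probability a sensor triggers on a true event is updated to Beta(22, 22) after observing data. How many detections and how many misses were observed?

Under Beta–binomial conjugacy the posterior parameters are (α+s, β+f).
Match parameters: s=22−5=17, f=22−11=11.

17 detections and 11 misses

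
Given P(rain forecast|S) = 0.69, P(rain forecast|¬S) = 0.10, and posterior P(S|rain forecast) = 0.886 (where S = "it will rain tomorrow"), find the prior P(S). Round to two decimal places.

Bayes' rule in odds form gives O(S|E) = O(S)·[P(E|S)/P(E|¬S)], hence O(S) = O(S|E)/LR.
Posterior odds = 0.886/(1−0.886) = 7.7719. LR = 0.69/0.10 = 6.9000.
Prior odds = 7.7719/6.9000 = 1.1264, so P(S) = 1.1264/(1+1.1264) ≈ 0.53.

P(S) = 0.53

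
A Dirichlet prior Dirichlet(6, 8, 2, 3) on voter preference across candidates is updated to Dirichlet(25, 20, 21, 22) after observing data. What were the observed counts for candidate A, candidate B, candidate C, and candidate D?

For a Dirichlet(α) prior with multinomial counts c, the posterior is Dirichlet(α + c) componentwise.
Counts are posterior − prior componentwise: 25−6=19, 20−8=12, 21−2=19, 22−3=19.

counts (19, 12, 19, 19)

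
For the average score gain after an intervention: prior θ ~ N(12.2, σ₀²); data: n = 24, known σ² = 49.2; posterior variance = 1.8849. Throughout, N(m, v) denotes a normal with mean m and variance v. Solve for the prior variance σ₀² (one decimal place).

For the Normal–Normal model with known σ², precisions add: τ_n = τ₀ + n/σ².
So 1/σ₀² = 1/1.8849 − 24/49.2 = 0.530532 − 0.487805 = 0.042727.
Hence σ₀² = 1/0.042727 ≈ 23.4.

σ₀² = 23.4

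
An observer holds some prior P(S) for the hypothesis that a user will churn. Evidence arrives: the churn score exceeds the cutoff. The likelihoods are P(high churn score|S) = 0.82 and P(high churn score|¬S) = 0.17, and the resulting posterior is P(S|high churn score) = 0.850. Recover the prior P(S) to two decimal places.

P(S) = 0.54

Bayes' rule in odds form gives O(S|E) = O(S)·[P(E|S)/P(E|¬S)], hence O(S) = O(S|E)/LR.
Posterior odds = 0.850/(1−0.850) = 5.6667. LR = 0.82/0.17 = 4.8235.
Prior odds = 5.6667/4.8235 = 1.1748, so P(S) = 1.1748/(1+1.1748) ≈ 0.54.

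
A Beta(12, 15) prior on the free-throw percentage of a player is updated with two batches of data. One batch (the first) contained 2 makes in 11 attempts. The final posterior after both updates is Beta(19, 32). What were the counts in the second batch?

Sequential conjugate updates are equivalent to a single update on the pooled data, so total successes = posterior α − prior α and total failures = posterior β − prior β.
Total across both batches: 19−12=7 makes, 32−15=17 misses.
Subtract the first batch: 7−2=5 makes and 17−9=8 misses.

5 makes and 8 misses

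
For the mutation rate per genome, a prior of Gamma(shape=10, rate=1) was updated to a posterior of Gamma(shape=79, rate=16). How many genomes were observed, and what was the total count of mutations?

n = 15 genomes with total 69 mutations

Gamma–Poisson conjugacy: posterior shape = α + Σxᵢ, posterior rate = β + n.
Matching: Σxᵢ = 79 − 10 = 69 and n = 16 − 1 = 15.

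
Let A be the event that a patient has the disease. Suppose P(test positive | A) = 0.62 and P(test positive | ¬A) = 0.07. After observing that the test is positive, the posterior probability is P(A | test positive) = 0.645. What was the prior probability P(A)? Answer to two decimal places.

P(A) = 0.17

Bayes' rule in odds form gives O(A|E) = O(A)·[P(E|A)/P(E|¬A)], hence O(A) = O(A|E)/LR.
Posterior odds = 0.645/(1−0.645) = 1.8169. LR = 0.62/0.07 = 8.8571.
Prior odds = 1.8169/8.8571 = 0.2051, so P(A) = 0.2051/(1+0.2051) ≈ 0.17.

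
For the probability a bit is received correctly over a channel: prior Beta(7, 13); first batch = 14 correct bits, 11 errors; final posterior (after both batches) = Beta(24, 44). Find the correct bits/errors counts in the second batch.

3 correct bits and 20 errors

Because Beta–binomial updating is additive in the counts, the combined data contributed (α_post−α_prior, β_post−β_prior) successes and failures.
Total across both batches: 24−7=17 correct bits, 44−13=31 errors.
Subtract the first batch: 17−14=3 correct bits and 31−11=20 errors.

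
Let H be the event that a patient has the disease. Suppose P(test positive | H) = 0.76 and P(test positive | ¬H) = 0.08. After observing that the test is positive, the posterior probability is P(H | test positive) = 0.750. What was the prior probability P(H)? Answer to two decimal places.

P(H) = 0.24

Bayes' rule in odds form gives O(H|E) = O(H)·[P(E|H)/P(E|¬H)], hence O(H) = O(H|E)/LR.
Posterior odds = 0.750/(1−0.750) = 3.0000. LR = 0.76/0.08 = 9.5000.
Prior odds = 3.0000/9.5000 = 0.3158, so P(H) = 0.3158/(1+0.3158) ≈ 0.24.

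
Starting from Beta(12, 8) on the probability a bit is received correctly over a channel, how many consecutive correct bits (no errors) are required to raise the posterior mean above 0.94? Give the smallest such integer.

After k correct bits and 0 errors the posterior is Beta(12+k, 8), with mean (12+k)/(12+8+k).
Set (12+k)/(20+k) > 0.94 and solve: k > (0.94·20 − 12)/(1 − 0.94) = 113.333.
The smallest integer exceeding 113.333 is 114, and checking k=114: (126)/(134) = 0.9403 > 0.94.

k = 114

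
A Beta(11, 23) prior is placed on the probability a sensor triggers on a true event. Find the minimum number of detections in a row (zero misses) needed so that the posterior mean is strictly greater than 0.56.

After k detections and 0 misses the posterior is Beta(11+k, 23), with mean (11+k)/(11+23+k).
Set (11+k)/(34+k) > 0.56 and solve: k > (0.56·34 − 11)/(1 − 0.56) = 18.273.
The smallest integer exceeding 18.273 is 19, and checking k=19: (30)/(53) = 0.5660 > 0.56.

k = 19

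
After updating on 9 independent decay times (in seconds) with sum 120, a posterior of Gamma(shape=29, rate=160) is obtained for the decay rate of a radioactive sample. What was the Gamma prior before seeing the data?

Gamma(shape=20, rate=40)

Gamma–exponential conjugacy: posterior shape = α + n, posterior rate = β + Σtᵢ.
So α = 29 − 9 = 20 and β = 160 − 120 = 40.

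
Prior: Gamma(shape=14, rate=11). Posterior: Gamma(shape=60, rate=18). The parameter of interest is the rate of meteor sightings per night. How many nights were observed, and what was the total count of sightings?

n = 7 nights with total 46 sightings

Gamma–Poisson conjugacy: posterior shape = α + Σxᵢ, posterior rate = β + n.
Matching: Σxᵢ = 60 − 14 = 46 and n = 18 − 11 = 7.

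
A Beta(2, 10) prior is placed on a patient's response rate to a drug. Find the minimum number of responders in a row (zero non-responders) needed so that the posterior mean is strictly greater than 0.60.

After k responders and 0 non-responders the posterior is Beta(2+k, 10), with mean (2+k)/(2+10+k).
Set (2+k)/(12+k) > 0.60 and solve: k > (0.60·12 − 2)/(1 − 0.60) = 13.000.
The smallest integer exceeding 13.000 is 14, and checking k=14: (16)/(26) = 0.6154 > 0.60.

k = 14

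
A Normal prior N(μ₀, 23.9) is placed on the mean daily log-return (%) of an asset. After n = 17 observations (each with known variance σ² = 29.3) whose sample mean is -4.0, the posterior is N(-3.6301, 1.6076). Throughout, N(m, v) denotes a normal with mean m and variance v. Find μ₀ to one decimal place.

μ₀ = 1.5

With known observation variance, the Normal–Normal posterior has precision τ_n = τ₀ + n/σ² and mean μ_n = (τ₀μ₀ + (n/σ²)x̄)/τ_n.
Here τ₀ = 1/23.9 = 0.041841 and τ_data = 17/29.3 = 0.580205, so τ_n = 0.622046.
Rearranging for μ₀: μ₀ = (μ_n·τ_n − τ_data·x̄)/τ₀ = (-3.6301·0.622046 − 0.580205·-4.0) / 0.041841 = 0.062731/0.041841 ≈ 1.5.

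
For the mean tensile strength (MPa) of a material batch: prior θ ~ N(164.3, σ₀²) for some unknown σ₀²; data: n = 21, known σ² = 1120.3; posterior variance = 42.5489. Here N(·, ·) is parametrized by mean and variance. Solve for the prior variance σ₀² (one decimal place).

For the Normal–Normal model with known σ², precisions add: τ_n = τ₀ + n/σ².
So 1/σ₀² = 1/42.5489 − 21/1120.3 = 0.023502 − 0.018745 = 0.004757.
Hence σ₀² = 1/0.004757 ≈ 210.2.

σ₀² = 210.2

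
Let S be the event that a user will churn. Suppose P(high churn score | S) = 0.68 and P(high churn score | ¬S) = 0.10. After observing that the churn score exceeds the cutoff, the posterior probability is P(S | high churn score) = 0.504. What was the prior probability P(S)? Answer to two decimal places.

P(S) = 0.13

In odds form, posterior odds = prior odds × likelihood ratio, so prior odds = posterior odds ÷ LR.
Posterior odds = 0.504/(1−0.504) = 1.0161. LR = 0.68/0.10 = 6.8000.
Prior odds = 1.0161/6.8000 = 0.1494, so P(S) = 0.1494/(1+0.1494) ≈ 0.13.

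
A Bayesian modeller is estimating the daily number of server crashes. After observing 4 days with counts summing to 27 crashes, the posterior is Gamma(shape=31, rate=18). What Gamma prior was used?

Gamma–Poisson conjugacy: posterior shape = α + Σxᵢ, posterior rate = β + n.
So α = 31 − 27 = 4 and β = 18 − 4 = 14.

Gamma(shape=4, rate=14)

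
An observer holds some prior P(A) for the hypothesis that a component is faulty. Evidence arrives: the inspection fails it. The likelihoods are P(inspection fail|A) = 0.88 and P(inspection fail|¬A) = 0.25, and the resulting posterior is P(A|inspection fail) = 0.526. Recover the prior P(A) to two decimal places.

P(A) = 0.24

Bayes' rule in odds form gives O(A|E) = O(A)·[P(E|A)/P(E|¬A)], hence O(A) = O(A|E)/LR.
Posterior odds = 0.526/(1−0.526) = 1.1097. LR = 0.88/0.25 = 3.5200.
Prior odds = 1.1097/3.5200 = 0.3153, so P(A) = 0.3153/(1+0.3153) ≈ 0.24.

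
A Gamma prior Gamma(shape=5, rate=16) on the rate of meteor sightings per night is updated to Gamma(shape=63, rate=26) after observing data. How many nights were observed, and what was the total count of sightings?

A Gamma(α, β) prior (rate parametrization) on a Poisson rate with n observations summing to S gives posterior Gamma(α+S, β+n).
Matching: Σxᵢ = 63 − 5 = 58 and n = 26 − 16 = 10.

n = 10 nights with total 58 sightings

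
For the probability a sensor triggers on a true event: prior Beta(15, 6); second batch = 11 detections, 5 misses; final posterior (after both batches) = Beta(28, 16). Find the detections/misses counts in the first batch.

Sequential conjugate updates are equivalent to a single update on the pooled data, so total successes = posterior α − prior α and total failures = posterior β − prior β.
Total across both batches: 28−15=13 detections, 16−6=10 misses.
Subtract the second batch: 13−11=2 detections and 10−5=5 misses.

2 detections and 5 misses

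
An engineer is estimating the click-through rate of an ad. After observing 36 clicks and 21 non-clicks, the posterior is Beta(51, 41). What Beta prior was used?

Beta is conjugate to the binomial likelihood: posterior = Beta(α+s, β+f).
Subtract the data counts: 51−36=15, 41−21=20.

Beta(15, 20)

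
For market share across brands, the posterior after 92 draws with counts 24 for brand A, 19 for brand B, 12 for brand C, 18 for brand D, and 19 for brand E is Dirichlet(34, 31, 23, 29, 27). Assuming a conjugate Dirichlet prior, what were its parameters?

Dirichlet(10, 12, 11, 11, 8)

For a Dirichlet(α) prior with multinomial counts c, the posterior is Dirichlet(α + c) componentwise.
Subtract each count from the matching posterior parameter: 34−24=10, 31−19=12, 23−12=11, 29−18=11, 27−19=8.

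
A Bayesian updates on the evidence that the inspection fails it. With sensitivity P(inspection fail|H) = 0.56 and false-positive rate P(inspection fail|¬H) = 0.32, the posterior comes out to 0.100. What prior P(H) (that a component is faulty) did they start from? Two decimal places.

Bayes' rule in odds form gives O(H|E) = O(H)·[P(E|H)/P(E|¬H)], hence O(H) = O(H|E)/LR.
Posterior odds = 0.100/(1−0.100) = 0.1111. LR = 0.56/0.32 = 1.7500.
Prior odds = 0.1111/1.7500 = 0.0635, so P(H) = 0.0635/(1+0.0635) ≈ 0.06.

P(H) = 0.06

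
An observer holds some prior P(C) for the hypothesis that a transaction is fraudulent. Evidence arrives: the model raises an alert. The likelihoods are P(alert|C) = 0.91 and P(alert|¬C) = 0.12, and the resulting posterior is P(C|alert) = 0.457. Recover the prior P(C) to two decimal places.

Bayes' rule in odds form gives O(C|E) = O(C)·[P(E|C)/P(E|¬C)], hence O(C) = O(C|E)/LR.
Posterior odds = 0.457/(1−0.457) = 0.8416. LR = 0.91/0.12 = 7.5833.
Prior odds = 0.8416/7.5833 = 0.1110, so P(C) = 0.1110/(1+0.1110) ≈ 0.10.

P(C) = 0.10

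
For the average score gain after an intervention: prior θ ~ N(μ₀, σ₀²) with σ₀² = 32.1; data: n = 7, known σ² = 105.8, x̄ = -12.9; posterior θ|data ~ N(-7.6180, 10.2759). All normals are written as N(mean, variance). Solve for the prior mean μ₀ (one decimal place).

μ₀ = 3.6

With known observation variance, the Normal–Normal posterior has precision τ_n = τ₀ + n/σ² and mean μ_n = (τ₀μ₀ + (n/σ²)x̄)/τ_n.
Here τ₀ = 1/32.1 = 0.031153 and τ_data = 7/105.8 = 0.066163, so τ_n = 0.097316.
Rearranging for μ₀: μ₀ = (μ_n·τ_n − τ_data·x̄)/τ₀ = (-7.6180·0.097316 − 0.066163·-12.9) / 0.031153 = 0.112149/0.031153 ≈ 3.6.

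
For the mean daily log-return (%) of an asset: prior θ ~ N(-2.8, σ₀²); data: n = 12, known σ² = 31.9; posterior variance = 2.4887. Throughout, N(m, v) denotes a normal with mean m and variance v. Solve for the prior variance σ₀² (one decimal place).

For the Normal–Normal model with known σ², precisions add: τ_n = τ₀ + n/σ².
So 1/σ₀² = 1/2.4887 − 12/31.9 = 0.401816 − 0.376176 = 0.025640.
Hence σ₀² = 1/0.025640 ≈ 39.0.

σ₀² = 39.0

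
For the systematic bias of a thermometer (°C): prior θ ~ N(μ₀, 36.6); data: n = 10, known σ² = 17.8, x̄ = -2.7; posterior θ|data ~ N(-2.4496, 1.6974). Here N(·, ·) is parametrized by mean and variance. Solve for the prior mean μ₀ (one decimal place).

With known observation variance, the Normal–Normal posterior has precision τ_n = τ₀ + n/σ² and mean μ_n = (τ₀μ₀ + (n/σ²)x̄)/τ_n.
Here τ₀ = 1/36.6 = 0.027322 and τ_data = 10/17.8 = 0.561798, so τ_n = 0.589120.
Rearranging for μ₀: μ₀ = (μ_n·τ_n − τ_data·x̄)/τ₀ = (-2.4496·0.589120 − 0.561798·-2.7) / 0.027322 = 0.073746/0.027322 ≈ 2.7.

μ₀ = 2.7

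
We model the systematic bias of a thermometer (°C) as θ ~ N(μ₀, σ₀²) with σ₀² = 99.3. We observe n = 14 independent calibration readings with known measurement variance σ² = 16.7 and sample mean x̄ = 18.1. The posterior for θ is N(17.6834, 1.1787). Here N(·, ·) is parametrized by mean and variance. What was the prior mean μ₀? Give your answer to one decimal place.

μ₀ = -17.0

The posterior mean is a precision-weighted average: μ_n = (τ₀μ₀ + τ_data·x̄)/(τ₀+τ_data), with τ₀=1/σ₀² and τ_data=n/σ².
Here τ₀ = 1/99.3 = 0.010070 and τ_data = 14/16.7 = 0.838323, so τ_n = 0.848393.
Rearranging for μ₀: μ₀ = (μ_n·τ_n − τ_data·x̄)/τ₀ = (17.6834·0.848393 − 0.838323·18.1) / 0.010070 = -0.171174/0.010070 ≈ -17.0.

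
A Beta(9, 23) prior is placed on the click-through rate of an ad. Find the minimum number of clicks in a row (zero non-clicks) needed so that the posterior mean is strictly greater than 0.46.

After k clicks and 0 non-clicks the posterior is Beta(9+k, 23), with mean (9+k)/(9+23+k).
Set (9+k)/(32+k) > 0.46 and solve: k > (0.46·32 − 9)/(1 − 0.46) = 10.593.
The smallest integer exceeding 10.593 is 11.

k = 11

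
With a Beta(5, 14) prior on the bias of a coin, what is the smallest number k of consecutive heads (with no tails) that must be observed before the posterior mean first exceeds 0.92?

After k heads and 0 tails the posterior is Beta(5+k, 14), with mean (5+k)/(5+14+k).
Set (5+k)/(19+k) > 0.92 and solve: k > (0.92·19 − 5)/(1 − 0.92) = 156.000.
The smallest integer exceeding 156.000 is 157, and checking k=157: (162)/(176) = 0.9205 > 0.92.

k = 157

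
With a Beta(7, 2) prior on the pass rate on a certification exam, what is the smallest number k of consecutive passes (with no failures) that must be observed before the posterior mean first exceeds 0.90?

After k passes and 0 failures the posterior is Beta(7+k, 2), with mean (7+k)/(7+2+k).
Set (7+k)/(9+k) > 0.90 and solve: k > (0.90·9 − 7)/(1 − 0.90) = 11.000.
The smallest integer exceeding 11.000 is 12.

k = 12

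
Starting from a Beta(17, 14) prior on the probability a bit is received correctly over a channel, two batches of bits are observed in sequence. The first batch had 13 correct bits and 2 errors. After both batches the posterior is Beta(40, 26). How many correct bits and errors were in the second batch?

10 correct bits and 10 errors

Because Beta–binomial updating is additive in the counts, the combined data contributed (α_post−α_prior, β_post−β_prior) successes and failures.
Total across both batches: 40−17=23 correct bits, 26−14=12 errors.
Subtract the first batch: 23−13=10 correct bits and 12−2=10 errors.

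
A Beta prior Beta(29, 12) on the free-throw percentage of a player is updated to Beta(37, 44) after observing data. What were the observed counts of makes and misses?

8 makes and 32 misses

Beta is conjugate to the binomial likelihood: posterior = Beta(α+s, β+f).
So s = 37 − 29 = 8 and f = 44 − 12 = 32.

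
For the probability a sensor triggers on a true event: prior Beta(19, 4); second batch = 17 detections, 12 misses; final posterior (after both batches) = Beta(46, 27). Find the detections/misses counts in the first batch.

Sequential conjugate updates are equivalent to a single update on the pooled data, so total successes = posterior α − prior α and total failures = posterior β − prior β.
Total across both batches: 46−19=27 detections, 27−4=23 misses.
Subtract the second batch: 27−17=10 detections and 23−12=11 misses.

10 detections and 11 misses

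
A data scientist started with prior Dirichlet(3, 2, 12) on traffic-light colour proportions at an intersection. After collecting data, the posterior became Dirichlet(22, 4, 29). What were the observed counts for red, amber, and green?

counts (19, 2, 17)

For a Dirichlet(α) prior with multinomial counts c, the posterior is Dirichlet(α + c) componentwise.
Counts are posterior − prior componentwise: 22−3=19, 4−2=2, 29−12=17.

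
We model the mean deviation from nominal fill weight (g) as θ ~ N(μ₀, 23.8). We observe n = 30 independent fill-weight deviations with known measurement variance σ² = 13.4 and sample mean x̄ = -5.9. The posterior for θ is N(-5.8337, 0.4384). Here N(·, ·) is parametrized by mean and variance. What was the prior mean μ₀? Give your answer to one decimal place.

The posterior mean is a precision-weighted average: μ_n = (τ₀μ₀ + τ_data·x̄)/(τ₀+τ_data), with τ₀=1/σ₀² and τ_data=n/σ².
Here τ₀ = 1/23.8 = 0.042017 and τ_data = 30/13.4 = 2.238806, so τ_n = 2.280823.
Rearranging for μ₀: μ₀ = (μ_n·τ_n − τ_data·x̄)/τ₀ = (-5.8337·2.280823 − 2.238806·-5.9) / 0.042017 = -0.096682/0.042017 ≈ -2.3.

μ₀ = -2.3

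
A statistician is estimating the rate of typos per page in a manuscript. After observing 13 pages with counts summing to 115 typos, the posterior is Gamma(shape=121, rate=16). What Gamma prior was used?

Gamma–Poisson conjugacy: posterior shape = α + Σxᵢ, posterior rate = β + n.
So α = 121 − 115 = 6 and β = 16 − 13 = 3.

Gamma(shape=6, rate=3)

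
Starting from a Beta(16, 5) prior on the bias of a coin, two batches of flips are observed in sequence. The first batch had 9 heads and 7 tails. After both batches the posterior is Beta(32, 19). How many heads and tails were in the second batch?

Sequential conjugate updates are equivalent to a single update on the pooled data, so total successes = posterior α − prior α and total failures = posterior β − prior β.
Total across both batches: 32−16=16 heads, 19−5=14 tails.
Subtract the first batch: 16−9=7 heads and 14−7=7 tails.

7 heads and 7 tails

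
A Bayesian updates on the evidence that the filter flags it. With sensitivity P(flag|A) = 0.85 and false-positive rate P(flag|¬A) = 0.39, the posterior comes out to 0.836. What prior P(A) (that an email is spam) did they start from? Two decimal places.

P(A) = 0.70

In odds form, posterior odds = prior odds × likelihood ratio, so prior odds = posterior odds ÷ LR.
Posterior odds = 0.836/(1−0.836) = 5.0976. LR = 0.85/0.39 = 2.1795.
Prior odds = 5.0976/2.1795 = 2.3389, so P(A) = 2.3389/(1+2.3389) ≈ 0.70.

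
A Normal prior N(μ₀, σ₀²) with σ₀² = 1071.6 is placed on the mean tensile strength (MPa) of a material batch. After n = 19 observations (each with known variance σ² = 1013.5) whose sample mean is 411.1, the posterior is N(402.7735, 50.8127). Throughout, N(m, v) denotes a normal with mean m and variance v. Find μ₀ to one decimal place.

With known observation variance, the Normal–Normal posterior has precision τ_n = τ₀ + n/σ² and mean μ_n = (τ₀μ₀ + (n/σ²)x̄)/τ_n.
Here τ₀ = 1/1071.6 = 0.000933 and τ_data = 19/1013.5 = 0.018747, so τ_n = 0.019680.
Rearranging for μ₀: μ₀ = (μ_n·τ_n − τ_data·x̄)/τ₀ = (402.7735·0.019680 − 0.018747·411.1) / 0.000933 = 0.219691/0.000933 ≈ 235.5.

μ₀ = 235.5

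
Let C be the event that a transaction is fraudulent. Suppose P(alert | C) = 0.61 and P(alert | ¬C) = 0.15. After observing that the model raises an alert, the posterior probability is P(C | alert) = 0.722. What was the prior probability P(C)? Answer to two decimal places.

In odds form, posterior odds = prior odds × likelihood ratio, so prior odds = posterior odds ÷ LR.
Posterior odds = 0.722/(1−0.722) = 2.5971. LR = 0.61/0.15 = 4.0667.
Prior odds = 2.5971/4.0667 = 0.6386, so P(C) = 0.6386/(1+0.6386) ≈ 0.39.

P(C) = 0.39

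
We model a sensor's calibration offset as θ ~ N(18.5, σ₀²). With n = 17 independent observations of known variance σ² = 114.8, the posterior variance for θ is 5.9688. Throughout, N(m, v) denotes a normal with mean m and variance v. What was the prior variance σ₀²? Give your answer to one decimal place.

Posterior precision equals prior precision plus data precision: 1/σ_n² = 1/σ₀² + n/σ².
So 1/σ₀² = 1/5.9688 − 17/114.8 = 0.167538 − 0.148084 = 0.019454.
Hence σ₀² = 1/0.019454 ≈ 51.4.

σ₀² = 51.4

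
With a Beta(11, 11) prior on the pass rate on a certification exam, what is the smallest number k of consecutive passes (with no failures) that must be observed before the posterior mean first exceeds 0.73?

After k passes and 0 failures the posterior is Beta(11+k, 11), with mean (11+k)/(11+11+k).
Set (11+k)/(22+k) > 0.73 and solve: k > (0.73·22 − 11)/(1 − 0.73) = 18.741.
The smallest integer exceeding 18.741 is 19, and checking k=19: (30)/(41) = 0.7317 > 0.73.

k = 19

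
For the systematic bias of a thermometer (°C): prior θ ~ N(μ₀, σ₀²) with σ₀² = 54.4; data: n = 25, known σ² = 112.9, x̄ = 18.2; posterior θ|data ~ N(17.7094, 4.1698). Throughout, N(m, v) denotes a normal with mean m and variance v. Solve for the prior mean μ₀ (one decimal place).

μ₀ = 11.8

The posterior mean is a precision-weighted average: μ_n = (τ₀μ₀ + τ_data·x̄)/(τ₀+τ_data), with τ₀=1/σ₀² and τ_data=n/σ².
Here τ₀ = 1/54.4 = 0.018382 and τ_data = 25/112.9 = 0.221435, so τ_n = 0.239817.
Rearranging for μ₀: μ₀ = (μ_n·τ_n − τ_data·x̄)/τ₀ = (17.7094·0.239817 − 0.221435·18.2) / 0.018382 = 0.216898/0.018382 ≈ 11.8.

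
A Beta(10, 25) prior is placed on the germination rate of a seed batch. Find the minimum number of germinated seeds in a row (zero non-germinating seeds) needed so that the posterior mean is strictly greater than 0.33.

After k germinated seeds and 0 non-germinating seeds the posterior is Beta(10+k, 25), with mean (10+k)/(10+25+k).
Set (10+k)/(35+k) > 0.33 and solve: k > (0.33·35 − 10)/(1 − 0.33) = 2.313.
The smallest integer exceeding 2.313 is 3.

k = 3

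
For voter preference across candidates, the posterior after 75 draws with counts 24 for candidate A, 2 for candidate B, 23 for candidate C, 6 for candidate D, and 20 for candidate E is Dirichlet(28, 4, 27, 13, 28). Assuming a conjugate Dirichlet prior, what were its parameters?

For a Dirichlet(α) prior with multinomial counts c, the posterior is Dirichlet(α + c) componentwise.
Subtract each count from the matching posterior parameter: 28−24=4, 4−2=2, 27−23=4, 13−6=7, 28−20=8.

Dirichlet(4, 2, 4, 7, 8)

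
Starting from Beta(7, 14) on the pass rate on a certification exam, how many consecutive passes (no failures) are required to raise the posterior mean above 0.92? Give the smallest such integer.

After k passes and 0 failures the posterior is Beta(7+k, 14), with mean (7+k)/(7+14+k).
Set (7+k)/(21+k) > 0.92 and solve: k > (0.92·21 − 7)/(1 − 0.92) = 154.000.
The smallest integer exceeding 154.000 is 155, and checking k=155: (162)/(176) = 0.9205 > 0.92.

k = 155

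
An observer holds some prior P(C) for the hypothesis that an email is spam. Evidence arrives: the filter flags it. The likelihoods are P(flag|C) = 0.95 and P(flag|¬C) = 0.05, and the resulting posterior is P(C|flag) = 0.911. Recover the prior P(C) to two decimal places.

Bayes' rule in odds form gives O(C|E) = O(C)·[P(E|C)/P(E|¬C)], hence O(C) = O(C|E)/LR.
Posterior odds = 0.911/(1−0.911) = 10.2360. LR = 0.95/0.05 = 19.0000.
Prior odds = 10.2360/19.0000 = 0.5387, so P(C) = 0.5387/(1+0.5387) ≈ 0.35.

P(C) = 0.35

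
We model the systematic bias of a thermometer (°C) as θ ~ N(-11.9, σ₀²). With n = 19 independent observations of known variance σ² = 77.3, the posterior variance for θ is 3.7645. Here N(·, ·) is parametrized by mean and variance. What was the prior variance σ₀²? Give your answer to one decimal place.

Posterior precision equals prior precision plus data precision: 1/σ_n² = 1/σ₀² + n/σ².
So 1/σ₀² = 1/3.7645 − 19/77.3 = 0.265640 − 0.245796 = 0.019844.
Hence σ₀² = 1/0.019844 ≈ 50.4.

σ₀² = 50.4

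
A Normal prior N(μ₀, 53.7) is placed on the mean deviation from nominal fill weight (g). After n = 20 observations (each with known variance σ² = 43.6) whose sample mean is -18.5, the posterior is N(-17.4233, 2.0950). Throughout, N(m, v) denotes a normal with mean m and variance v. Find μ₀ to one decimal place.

The posterior mean is a precision-weighted average: μ_n = (τ₀μ₀ + τ_data·x̄)/(τ₀+τ_data), with τ₀=1/σ₀² and τ_data=n/σ².
Here τ₀ = 1/53.7 = 0.018622 and τ_data = 20/43.6 = 0.458716, so τ_n = 0.477338.
Rearranging for μ₀: μ₀ = (μ_n·τ_n − τ_data·x̄)/τ₀ = (-17.4233·0.477338 − 0.458716·-18.5) / 0.018622 = 0.169443/0.018622 ≈ 9.1.

μ₀ = 9.1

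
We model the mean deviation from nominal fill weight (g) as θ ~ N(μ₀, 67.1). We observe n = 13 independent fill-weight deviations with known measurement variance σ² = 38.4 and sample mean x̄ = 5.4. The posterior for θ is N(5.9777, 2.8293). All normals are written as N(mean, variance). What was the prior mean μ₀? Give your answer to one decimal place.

With known observation variance, the Normal–Normal posterior has precision τ_n = τ₀ + n/σ² and mean μ_n = (τ₀μ₀ + (n/σ²)x̄)/τ_n.
Here τ₀ = 1/67.1 = 0.014903 and τ_data = 13/38.4 = 0.338542, so τ_n = 0.353445.
Rearranging for μ₀: μ₀ = (μ_n·τ_n − τ_data·x̄)/τ₀ = (5.9777·0.353445 − 0.338542·5.4) / 0.014903 = 0.284661/0.014903 ≈ 19.1.

μ₀ = 19.1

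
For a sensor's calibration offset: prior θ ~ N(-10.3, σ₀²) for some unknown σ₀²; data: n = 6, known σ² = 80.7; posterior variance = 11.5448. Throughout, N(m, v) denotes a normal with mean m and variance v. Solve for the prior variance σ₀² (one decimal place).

Posterior precision equals prior precision plus data precision: 1/σ_n² = 1/σ₀² + n/σ².
So 1/σ₀² = 1/11.5448 − 6/80.7 = 0.086619 − 0.074349 = 0.012270.
Hence σ₀² = 1/0.012270 ≈ 81.5.

σ₀² = 81.5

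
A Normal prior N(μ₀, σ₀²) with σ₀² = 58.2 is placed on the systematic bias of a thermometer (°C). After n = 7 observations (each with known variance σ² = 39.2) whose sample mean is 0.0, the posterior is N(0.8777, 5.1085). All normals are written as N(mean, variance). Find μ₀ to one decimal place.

The posterior mean is a precision-weighted average: μ_n = (τ₀μ₀ + τ_data·x̄)/(τ₀+τ_data), with τ₀=1/σ₀² and τ_data=n/σ².
Here τ₀ = 1/58.2 = 0.017182 and τ_data = 7/39.2 = 0.178571, so τ_n = 0.195753.
Rearranging for μ₀: μ₀ = (μ_n·τ_n − τ_data·x̄)/τ₀ = (0.8777·0.195753 − 0.178571·0.0) / 0.017182 = 0.171812/0.017182 ≈ 10.0.

μ₀ = 10.0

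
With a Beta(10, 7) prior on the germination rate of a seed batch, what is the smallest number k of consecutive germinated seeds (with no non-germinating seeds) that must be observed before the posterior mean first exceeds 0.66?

k = 4

After k germinated seeds and 0 non-germinating seeds the posterior is Beta(10+k, 7), with mean (10+k)/(10+7+k).
Set (10+k)/(17+k) > 0.66 and solve: k > (0.66·17 − 10)/(1 − 0.66) = 3.588.
The smallest integer exceeding 3.588 is 4.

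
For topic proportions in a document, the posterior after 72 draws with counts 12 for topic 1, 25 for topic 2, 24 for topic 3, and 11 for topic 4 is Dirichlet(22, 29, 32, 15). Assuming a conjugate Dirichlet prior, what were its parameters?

For a Dirichlet(α) prior with multinomial counts c, the posterior is Dirichlet(α + c) componentwise.
Subtract each count from the matching posterior parameter: 22−12=10, 29−25=4, 32−24=8, 15−11=4.

Dirichlet(10, 4, 8, 4)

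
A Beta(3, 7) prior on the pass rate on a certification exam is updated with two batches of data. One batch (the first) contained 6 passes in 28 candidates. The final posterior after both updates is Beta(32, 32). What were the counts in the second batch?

Sequential conjugate updates are equivalent to a single update on the pooled data, so total successes = posterior α − prior α and total failures = posterior β − prior β.
Total across both batches: 32−3=29 passes, 32−7=25 failures.
Subtract the first batch: 29−6=23 passes and 25−22=3 failures.

23 passes and 3 failures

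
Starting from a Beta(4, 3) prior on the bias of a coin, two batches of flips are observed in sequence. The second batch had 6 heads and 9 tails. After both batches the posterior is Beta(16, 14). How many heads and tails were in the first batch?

Because Beta–binomial updating is additive in the counts, the combined data contributed (α_post−α_prior, β_post−β_prior) successes and failures.
Total across both batches: 16−4=12 heads, 14−3=11 tails.
Subtract the second batch: 12−6=6 heads and 11−9=2 tails.

6 heads and 2 tails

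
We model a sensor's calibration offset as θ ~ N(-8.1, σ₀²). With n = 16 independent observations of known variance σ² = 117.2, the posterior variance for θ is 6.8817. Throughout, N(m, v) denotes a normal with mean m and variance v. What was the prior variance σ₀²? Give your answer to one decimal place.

Posterior precision equals prior precision plus data precision: 1/σ_n² = 1/σ₀² + n/σ².
So 1/σ₀² = 1/6.8817 − 16/117.2 = 0.145313 − 0.136519 = 0.008794.
Hence σ₀² = 1/0.008794 ≈ 113.7.

σ₀² = 113.7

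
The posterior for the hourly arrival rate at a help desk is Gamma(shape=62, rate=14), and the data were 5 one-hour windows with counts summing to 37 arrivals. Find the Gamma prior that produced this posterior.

Gamma(shape=25, rate=9)

Gamma–Poisson conjugacy: posterior shape = α + Σxᵢ, posterior rate = β + n.
So α = 62 − 37 = 25 and β = 14 − 5 = 9.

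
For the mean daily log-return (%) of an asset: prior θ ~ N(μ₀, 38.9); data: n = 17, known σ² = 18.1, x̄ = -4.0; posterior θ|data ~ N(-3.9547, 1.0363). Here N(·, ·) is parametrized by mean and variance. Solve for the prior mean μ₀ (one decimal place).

μ₀ = -2.3

The posterior mean is a precision-weighted average: μ_n = (τ₀μ₀ + τ_data·x̄)/(τ₀+τ_data), with τ₀=1/σ₀² and τ_data=n/σ².
Here τ₀ = 1/38.9 = 0.025707 and τ_data = 17/18.1 = 0.939227, so τ_n = 0.964934.
Rearranging for μ₀: μ₀ = (μ_n·τ_n − τ_data·x̄)/τ₀ = (-3.9547·0.964934 − 0.939227·-4.0) / 0.025707 = -0.059116/0.025707 ≈ -2.3.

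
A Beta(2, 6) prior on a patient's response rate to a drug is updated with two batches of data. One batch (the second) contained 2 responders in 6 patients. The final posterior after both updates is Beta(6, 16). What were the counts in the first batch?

2 responders and 6 non-responders

Because Beta–binomial updating is additive in the counts, the combined data contributed (α_post−α_prior, β_post−β_prior) successes and failures.
Total across both batches: 6−2=4 responders, 16−6=10 non-responders.
Subtract the second batch: 4−2=2 responders and 10−4=6 non-responders.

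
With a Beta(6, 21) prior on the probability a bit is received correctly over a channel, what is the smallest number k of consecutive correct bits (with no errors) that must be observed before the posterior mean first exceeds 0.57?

After k correct bits and 0 errors the posterior is Beta(6+k, 21), with mean (6+k)/(6+21+k).
Set (6+k)/(27+k) > 0.57 and solve: k > (0.57·27 − 6)/(1 − 0.57) = 21.837.
The smallest integer exceeding 21.837 is 22.

k = 22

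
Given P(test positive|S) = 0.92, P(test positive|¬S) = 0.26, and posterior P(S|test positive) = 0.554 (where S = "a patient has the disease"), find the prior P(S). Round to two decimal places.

In odds form, posterior odds = prior odds × likelihood ratio, so prior odds = posterior odds ÷ LR.
Posterior odds = 0.554/(1−0.554) = 1.2422. LR = 0.92/0.26 = 3.5385.
Prior odds = 1.2422/3.5385 = 0.3511, so P(S) = 0.3511/(1+0.3511) ≈ 0.26.

P(S) = 0.26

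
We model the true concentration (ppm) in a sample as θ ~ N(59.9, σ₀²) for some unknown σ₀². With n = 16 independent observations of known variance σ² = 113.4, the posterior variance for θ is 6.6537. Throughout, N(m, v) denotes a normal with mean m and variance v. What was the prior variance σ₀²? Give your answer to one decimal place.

σ₀² = 108.7

For the Normal–Normal model with known σ², precisions add: τ_n = τ₀ + n/σ².
So 1/σ₀² = 1/6.6537 − 16/113.4 = 0.150292 − 0.141093 = 0.009199.
Hence σ₀² = 1/0.009199 ≈ 108.7.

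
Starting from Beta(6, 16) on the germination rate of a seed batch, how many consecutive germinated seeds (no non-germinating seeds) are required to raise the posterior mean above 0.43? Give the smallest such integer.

After k germinated seeds and 0 non-germinating seeds the posterior is Beta(6+k, 16), with mean (6+k)/(6+16+k).
Set (6+k)/(22+k) > 0.43 and solve: k > (0.43·22 − 6)/(1 − 0.43) = 6.070.
The smallest integer exceeding 6.070 is 7.

k = 7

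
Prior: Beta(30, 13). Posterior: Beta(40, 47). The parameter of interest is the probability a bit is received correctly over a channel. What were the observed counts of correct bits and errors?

10 correct bits and 34 errors

A Beta(a, b) prior with s successes and f failures in binomial data gives a Beta(a+s, b+f) posterior.
Match parameters: s=40−30=10, f=47−13=34.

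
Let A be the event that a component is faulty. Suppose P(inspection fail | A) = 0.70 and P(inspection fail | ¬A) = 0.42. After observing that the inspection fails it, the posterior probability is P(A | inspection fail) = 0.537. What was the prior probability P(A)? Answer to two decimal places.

P(A) = 0.41

In odds form, posterior odds = prior odds × likelihood ratio, so prior odds = posterior odds ÷ LR.
Posterior odds = 0.537/(1−0.537) = 1.1598. LR = 0.70/0.42 = 1.6667.
Prior odds = 1.1598/1.6667 = 0.6959, so P(A) = 0.6959/(1+0.6959) ≈ 0.41.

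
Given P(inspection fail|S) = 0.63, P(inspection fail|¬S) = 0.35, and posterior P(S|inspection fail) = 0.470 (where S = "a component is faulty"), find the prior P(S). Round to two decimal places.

P(S) = 0.33

Bayes' rule in odds form gives O(S|E) = O(S)·[P(E|S)/P(E|¬S)], hence O(S) = O(S|E)/LR.
Posterior odds = 0.470/(1−0.470) = 0.8868. LR = 0.63/0.35 = 1.8000.
Prior odds = 0.8868/1.8000 = 0.4927, so P(S) = 0.4927/(1+0.4927) ≈ 0.33.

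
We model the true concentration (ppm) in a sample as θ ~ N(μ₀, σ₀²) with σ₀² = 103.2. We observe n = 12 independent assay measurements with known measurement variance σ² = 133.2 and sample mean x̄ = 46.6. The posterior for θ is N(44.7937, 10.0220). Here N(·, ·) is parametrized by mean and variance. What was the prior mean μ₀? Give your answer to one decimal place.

μ₀ = 28.0

With known observation variance, the Normal–Normal posterior has precision τ_n = τ₀ + n/σ² and mean μ_n = (τ₀μ₀ + (n/σ²)x̄)/τ_n.
Here τ₀ = 1/103.2 = 0.009690 and τ_data = 12/133.2 = 0.090090, so τ_n = 0.099780.
Rearranging for μ₀: μ₀ = (μ_n·τ_n − τ_data·x̄)/τ₀ = (44.7937·0.099780 − 0.090090·46.6) / 0.009690 = 0.271321/0.009690 ≈ 28.0.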